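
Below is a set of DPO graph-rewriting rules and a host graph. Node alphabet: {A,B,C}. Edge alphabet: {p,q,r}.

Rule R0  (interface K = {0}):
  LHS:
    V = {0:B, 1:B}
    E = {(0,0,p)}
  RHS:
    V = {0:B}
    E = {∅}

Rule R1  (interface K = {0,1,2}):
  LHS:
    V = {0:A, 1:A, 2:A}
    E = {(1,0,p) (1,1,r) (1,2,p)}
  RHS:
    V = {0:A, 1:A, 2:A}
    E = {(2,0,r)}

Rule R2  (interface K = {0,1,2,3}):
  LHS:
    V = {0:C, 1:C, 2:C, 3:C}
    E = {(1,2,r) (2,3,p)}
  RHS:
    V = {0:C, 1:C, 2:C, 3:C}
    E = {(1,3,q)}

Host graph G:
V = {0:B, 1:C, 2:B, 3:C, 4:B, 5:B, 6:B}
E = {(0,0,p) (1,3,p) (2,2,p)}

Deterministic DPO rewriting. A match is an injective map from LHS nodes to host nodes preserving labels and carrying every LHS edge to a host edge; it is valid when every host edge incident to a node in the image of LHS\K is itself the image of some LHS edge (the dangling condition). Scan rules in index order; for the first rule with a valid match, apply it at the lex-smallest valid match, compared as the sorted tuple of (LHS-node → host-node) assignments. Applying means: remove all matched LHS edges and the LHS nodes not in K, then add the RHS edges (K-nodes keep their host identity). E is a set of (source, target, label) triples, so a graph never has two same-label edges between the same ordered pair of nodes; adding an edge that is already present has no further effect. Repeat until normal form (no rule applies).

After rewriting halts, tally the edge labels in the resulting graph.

start.  V:7 E:3  edges: 0-p->0 1-p->3 2-p->2
1. fire R0 via {0↦0, 1↦4}  →  V:6 E:2  edges: 1-p->3 2-p->2
2. fire R0 via {0↦2, 1↦0}  →  V:5 E:1  edges: 1-p->3
normal form: no rule applies after step 2
NF edges: [(1, 3, 'p')]

Answer: p:1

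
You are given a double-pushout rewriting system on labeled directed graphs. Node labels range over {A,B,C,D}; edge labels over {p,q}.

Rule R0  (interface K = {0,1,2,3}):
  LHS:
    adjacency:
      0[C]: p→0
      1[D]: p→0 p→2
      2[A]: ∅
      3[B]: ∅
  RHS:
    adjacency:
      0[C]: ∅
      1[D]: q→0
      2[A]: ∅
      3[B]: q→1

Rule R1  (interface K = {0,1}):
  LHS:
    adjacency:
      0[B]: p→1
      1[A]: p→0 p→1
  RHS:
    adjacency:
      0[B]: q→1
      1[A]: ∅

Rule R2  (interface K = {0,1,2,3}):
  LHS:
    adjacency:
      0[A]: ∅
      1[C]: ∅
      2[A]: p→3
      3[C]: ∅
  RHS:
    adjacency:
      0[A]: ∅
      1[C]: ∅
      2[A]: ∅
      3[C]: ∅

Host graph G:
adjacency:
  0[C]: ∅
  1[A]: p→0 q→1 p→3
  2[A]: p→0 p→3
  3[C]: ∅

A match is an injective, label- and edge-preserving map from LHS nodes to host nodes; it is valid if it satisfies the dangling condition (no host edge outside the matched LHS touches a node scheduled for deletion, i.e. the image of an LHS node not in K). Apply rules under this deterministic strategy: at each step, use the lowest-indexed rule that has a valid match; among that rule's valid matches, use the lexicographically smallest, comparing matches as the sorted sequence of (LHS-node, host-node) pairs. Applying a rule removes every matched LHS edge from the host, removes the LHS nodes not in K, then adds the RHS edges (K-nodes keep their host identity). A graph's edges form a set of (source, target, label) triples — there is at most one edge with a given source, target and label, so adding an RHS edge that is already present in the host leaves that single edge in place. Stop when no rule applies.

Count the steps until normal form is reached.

Answer: 4

Steps:
initial: |V|=4 |E|=5  E = 1-p->0 1-q->1 1-p->3 2-p->0 2-p->3
step 1: apply R2 at {0↦1, 1↦0, 2↦2, 3↦3}  → |V|=4 |E|=4  E = 1-p->0 1-q->1 1-p->3 2-p->0
step 2: apply R2 at {0↦1, 1↦3, 2↦2, 3↦0}  → |V|=4 |E|=3  E = 1-p->0 1-q->1 1-p->3
step 3: apply R2 at {0↦2, 1↦0, 2↦1, 3↦3}  → |V|=4 |E|=2  E = 1-p->0 1-q->1
step 4: apply R2 at {0↦2, 1↦3, 2↦1, 3↦0}  → |V|=4 |E|=1  E = 1-q->1
halt: no rule applies after step 4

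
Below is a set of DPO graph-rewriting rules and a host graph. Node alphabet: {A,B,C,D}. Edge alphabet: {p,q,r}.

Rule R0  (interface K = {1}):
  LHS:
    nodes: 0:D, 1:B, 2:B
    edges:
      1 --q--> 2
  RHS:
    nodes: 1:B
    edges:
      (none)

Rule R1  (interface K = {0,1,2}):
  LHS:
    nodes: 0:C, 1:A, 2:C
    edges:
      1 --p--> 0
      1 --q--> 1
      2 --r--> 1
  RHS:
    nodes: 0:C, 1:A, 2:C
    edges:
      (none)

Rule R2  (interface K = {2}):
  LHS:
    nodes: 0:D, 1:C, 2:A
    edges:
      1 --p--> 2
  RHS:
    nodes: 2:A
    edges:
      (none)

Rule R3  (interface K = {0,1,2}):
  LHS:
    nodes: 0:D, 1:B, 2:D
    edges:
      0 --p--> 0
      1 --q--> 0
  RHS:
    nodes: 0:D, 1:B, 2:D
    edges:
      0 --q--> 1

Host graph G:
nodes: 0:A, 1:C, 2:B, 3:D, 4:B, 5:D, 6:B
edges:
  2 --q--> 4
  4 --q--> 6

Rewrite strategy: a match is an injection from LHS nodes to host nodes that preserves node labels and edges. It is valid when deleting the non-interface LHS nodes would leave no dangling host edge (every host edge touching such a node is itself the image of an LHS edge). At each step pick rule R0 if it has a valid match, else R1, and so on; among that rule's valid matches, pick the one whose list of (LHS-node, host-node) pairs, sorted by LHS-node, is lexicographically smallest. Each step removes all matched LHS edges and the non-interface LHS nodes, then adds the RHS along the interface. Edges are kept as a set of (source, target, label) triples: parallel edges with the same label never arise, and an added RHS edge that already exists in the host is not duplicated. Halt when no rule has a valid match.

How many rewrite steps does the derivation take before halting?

Answer: 2

Rewrite trace:
start.  V:7 E:2  edges: 2-q->4 4-q->6
1. fire R0 via {0↦3, 1↦4, 2↦6}  →  V:5 E:1  edges: 2-q->4
2. fire R0 via {0↦5, 1↦2, 2↦4}  →  V:3 E:0  edges: ∅
halt: no rule applies after step 2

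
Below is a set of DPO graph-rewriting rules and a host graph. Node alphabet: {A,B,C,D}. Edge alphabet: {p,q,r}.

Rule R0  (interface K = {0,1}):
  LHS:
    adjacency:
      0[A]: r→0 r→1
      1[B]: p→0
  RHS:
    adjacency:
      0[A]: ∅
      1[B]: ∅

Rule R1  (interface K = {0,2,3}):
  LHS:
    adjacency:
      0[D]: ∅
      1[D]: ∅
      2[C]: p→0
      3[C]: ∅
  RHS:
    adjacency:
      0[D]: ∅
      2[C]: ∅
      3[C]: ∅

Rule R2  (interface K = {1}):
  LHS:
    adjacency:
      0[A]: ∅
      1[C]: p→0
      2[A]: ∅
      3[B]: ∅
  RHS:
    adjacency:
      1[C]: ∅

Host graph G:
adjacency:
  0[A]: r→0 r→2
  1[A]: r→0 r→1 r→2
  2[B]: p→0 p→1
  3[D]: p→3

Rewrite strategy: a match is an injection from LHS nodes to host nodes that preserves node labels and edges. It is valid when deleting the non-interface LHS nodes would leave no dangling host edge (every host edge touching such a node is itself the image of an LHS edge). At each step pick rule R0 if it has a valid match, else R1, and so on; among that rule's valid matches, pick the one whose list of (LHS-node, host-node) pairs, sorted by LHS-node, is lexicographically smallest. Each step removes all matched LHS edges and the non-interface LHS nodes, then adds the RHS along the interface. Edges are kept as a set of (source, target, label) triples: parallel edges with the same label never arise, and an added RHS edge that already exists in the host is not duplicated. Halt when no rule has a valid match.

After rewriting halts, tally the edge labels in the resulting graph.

[0] host  ⇒  4 nodes, 8 edges  {0-r->0 0-r->2 1-r->0 1-r->1 1-r->2 2-p->0 2-p->1 3-p->3}
[1] R0 @ {0↦0, 1↦2}  ⇒  4 nodes, 5 edges  {1-r->0 1-r->1 1-r->2 2-p->1 3-p->3}
[2] R0 @ {0↦1, 1↦2}  ⇒  4 nodes, 2 edges  {1-r->0 3-p->3}
normal form: no rule applies after step 2
NF edges: [(1, 0, 'r'), (3, 3, 'p')]

Answer: p:1 r:1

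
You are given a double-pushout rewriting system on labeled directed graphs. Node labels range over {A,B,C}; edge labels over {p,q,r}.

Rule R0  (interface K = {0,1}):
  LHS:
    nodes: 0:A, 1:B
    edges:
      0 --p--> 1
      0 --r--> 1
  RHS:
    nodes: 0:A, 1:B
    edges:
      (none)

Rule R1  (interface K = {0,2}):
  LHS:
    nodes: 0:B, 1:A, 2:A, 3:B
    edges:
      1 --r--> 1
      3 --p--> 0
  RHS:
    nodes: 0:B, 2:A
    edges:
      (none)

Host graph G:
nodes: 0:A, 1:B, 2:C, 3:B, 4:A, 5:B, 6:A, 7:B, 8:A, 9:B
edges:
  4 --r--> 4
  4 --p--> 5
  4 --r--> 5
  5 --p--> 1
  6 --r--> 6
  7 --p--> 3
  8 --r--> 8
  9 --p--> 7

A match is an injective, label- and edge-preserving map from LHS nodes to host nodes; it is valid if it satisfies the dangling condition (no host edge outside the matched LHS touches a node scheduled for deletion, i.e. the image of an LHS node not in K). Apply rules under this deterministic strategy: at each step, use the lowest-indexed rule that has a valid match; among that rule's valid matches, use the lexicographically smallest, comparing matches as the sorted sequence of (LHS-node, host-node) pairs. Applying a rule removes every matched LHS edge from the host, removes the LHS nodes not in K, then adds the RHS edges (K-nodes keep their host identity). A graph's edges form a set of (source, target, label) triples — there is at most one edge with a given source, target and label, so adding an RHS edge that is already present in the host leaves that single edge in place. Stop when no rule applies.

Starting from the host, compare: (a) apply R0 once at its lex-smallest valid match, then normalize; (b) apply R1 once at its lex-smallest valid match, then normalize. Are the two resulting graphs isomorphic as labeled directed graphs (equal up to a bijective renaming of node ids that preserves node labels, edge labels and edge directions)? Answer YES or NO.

Answer: YES

Derivation:
branch R0-first: apply at {0↦4, 1↦5} → |E|=6, then 3 more step(s) → NF |V|=4 |E|=0 V={0:A, 1:B, 2:C, 3:B} E=∅
branch R1-first: apply at {0↦7, 1↦6, 2↦0, 3↦9} → |E|=6, then 3 more step(s) → NF |V|=4 |E|=0 V={0:A, 1:B, 2:C, 3:B} E=∅
graphs isomorphic (equal up to label-preserving node renaming)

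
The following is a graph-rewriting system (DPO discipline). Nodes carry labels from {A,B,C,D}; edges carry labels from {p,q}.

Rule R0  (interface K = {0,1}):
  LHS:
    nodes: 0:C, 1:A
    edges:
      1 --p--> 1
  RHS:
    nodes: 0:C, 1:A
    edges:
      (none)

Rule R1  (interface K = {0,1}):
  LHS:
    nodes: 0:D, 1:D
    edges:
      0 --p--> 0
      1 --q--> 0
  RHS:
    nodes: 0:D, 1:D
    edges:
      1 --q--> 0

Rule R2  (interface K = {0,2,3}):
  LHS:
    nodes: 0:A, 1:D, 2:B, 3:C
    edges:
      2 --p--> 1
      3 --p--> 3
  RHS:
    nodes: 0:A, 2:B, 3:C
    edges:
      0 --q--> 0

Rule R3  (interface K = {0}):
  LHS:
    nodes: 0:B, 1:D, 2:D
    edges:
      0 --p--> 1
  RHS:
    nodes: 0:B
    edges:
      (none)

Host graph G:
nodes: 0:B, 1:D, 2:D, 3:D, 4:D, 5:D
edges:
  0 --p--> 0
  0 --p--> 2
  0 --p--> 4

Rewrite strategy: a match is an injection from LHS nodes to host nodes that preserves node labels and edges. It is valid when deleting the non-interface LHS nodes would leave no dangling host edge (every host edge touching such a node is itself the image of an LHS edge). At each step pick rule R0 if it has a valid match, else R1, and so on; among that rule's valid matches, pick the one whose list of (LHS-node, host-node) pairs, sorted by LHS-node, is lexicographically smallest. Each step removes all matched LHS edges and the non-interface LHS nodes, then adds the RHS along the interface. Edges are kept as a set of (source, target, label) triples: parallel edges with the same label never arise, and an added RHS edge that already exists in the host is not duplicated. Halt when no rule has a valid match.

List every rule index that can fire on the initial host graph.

R0: no valid match — LHS pattern not found
R1: no valid match — LHS pattern not found
R2: no valid match — LHS pattern not found
R3: 6 valid matches — {0↦0, 1↦2, 2↦1}, {0↦0, 1↦2, 2↦3}, {0↦0, 1↦2, 2↦5} (+3 more)

Answer: [R3]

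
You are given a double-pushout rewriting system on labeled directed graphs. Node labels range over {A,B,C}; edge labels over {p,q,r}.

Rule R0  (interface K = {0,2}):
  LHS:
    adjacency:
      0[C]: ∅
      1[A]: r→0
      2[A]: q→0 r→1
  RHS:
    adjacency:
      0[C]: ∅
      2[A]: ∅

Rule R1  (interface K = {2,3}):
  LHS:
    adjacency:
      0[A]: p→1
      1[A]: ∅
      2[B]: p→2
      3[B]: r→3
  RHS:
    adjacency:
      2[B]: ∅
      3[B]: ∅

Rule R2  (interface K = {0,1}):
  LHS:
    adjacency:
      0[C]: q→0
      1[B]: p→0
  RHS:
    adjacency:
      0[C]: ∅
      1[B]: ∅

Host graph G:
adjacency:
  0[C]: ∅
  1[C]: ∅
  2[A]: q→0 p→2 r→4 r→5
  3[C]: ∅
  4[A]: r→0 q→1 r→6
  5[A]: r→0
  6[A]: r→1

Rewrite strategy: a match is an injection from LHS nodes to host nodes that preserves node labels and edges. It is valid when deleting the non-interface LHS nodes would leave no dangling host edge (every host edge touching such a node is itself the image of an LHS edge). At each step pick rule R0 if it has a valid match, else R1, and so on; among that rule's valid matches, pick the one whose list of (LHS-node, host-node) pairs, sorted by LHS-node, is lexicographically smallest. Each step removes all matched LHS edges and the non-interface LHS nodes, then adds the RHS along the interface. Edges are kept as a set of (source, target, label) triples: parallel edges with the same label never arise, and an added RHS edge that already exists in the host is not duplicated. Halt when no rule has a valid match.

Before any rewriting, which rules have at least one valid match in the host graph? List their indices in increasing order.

R0: 2 valid matches — {0↦0, 1↦5, 2↦2}, {0↦1, 1↦6, 2↦4}
R1: no valid match — LHS pattern not found
R2: no valid match — LHS pattern not found

Answer: [R0]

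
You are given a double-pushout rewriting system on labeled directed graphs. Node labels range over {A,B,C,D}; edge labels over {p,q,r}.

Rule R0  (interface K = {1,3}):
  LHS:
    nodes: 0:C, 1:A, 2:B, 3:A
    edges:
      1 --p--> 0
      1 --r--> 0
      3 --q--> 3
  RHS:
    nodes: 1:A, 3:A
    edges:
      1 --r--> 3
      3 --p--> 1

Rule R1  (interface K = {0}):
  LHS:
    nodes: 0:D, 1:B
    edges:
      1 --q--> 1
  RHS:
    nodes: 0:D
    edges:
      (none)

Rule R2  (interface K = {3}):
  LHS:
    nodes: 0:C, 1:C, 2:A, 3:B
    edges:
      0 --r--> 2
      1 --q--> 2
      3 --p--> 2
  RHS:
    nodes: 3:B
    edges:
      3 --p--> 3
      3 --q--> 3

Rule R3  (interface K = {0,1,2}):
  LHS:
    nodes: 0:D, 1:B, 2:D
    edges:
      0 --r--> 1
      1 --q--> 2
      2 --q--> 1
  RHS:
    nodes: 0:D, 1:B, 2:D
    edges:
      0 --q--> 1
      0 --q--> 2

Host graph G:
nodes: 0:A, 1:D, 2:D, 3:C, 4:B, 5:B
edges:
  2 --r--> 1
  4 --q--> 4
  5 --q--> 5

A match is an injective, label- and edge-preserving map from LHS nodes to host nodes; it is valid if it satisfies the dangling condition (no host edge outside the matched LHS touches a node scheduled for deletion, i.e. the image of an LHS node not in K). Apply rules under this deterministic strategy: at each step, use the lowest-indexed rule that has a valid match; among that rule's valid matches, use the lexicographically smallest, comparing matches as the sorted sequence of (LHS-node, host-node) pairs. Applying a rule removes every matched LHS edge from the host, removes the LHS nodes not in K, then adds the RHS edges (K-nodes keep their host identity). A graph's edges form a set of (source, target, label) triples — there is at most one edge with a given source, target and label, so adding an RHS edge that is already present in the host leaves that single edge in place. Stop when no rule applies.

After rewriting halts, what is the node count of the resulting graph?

Answer: 4

Steps:
initial: |V|=6 |E|=3  E = 2-r->1 4-q->4 5-q->5
step 1: apply R1 at {0↦1, 1↦4}  → |V|=5 |E|=2  E = 2-r->1 5-q->5
step 2: apply R1 at {0↦1, 1↦5}  → |V|=4 |E|=1  E = 2-r->1
halt: no rule applies after step 2
NF nodes: {0:A, 1:D, 2:D, 3:C}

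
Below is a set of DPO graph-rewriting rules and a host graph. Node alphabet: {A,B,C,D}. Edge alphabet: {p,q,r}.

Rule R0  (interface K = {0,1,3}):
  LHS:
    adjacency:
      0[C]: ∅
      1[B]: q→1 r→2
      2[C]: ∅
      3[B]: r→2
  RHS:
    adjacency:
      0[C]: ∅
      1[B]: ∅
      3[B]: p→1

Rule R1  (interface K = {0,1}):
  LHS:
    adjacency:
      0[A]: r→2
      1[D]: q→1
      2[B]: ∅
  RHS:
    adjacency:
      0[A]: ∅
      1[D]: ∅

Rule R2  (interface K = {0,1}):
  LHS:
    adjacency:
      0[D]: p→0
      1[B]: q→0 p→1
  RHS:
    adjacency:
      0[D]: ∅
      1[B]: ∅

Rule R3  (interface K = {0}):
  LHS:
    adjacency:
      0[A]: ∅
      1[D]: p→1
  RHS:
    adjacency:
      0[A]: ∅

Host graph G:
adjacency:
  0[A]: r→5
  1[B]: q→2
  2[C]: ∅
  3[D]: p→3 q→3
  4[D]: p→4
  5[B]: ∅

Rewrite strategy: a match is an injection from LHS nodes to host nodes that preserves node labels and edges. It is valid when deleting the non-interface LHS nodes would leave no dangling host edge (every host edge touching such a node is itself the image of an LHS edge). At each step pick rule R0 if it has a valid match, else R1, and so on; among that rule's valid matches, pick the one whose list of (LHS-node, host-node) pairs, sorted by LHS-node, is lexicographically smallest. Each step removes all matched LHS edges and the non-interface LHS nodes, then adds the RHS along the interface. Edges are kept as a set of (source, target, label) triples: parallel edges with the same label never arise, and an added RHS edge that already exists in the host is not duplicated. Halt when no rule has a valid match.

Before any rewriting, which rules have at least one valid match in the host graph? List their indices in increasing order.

Answer: [R1,R3]

Derivation:
R0: no valid match — LHS pattern not found
R1: 1 valid match — {0↦0, 1↦3, 2↦5}
R2: no valid match — LHS pattern not found
R3: 1 valid match — {0↦0, 1↦4}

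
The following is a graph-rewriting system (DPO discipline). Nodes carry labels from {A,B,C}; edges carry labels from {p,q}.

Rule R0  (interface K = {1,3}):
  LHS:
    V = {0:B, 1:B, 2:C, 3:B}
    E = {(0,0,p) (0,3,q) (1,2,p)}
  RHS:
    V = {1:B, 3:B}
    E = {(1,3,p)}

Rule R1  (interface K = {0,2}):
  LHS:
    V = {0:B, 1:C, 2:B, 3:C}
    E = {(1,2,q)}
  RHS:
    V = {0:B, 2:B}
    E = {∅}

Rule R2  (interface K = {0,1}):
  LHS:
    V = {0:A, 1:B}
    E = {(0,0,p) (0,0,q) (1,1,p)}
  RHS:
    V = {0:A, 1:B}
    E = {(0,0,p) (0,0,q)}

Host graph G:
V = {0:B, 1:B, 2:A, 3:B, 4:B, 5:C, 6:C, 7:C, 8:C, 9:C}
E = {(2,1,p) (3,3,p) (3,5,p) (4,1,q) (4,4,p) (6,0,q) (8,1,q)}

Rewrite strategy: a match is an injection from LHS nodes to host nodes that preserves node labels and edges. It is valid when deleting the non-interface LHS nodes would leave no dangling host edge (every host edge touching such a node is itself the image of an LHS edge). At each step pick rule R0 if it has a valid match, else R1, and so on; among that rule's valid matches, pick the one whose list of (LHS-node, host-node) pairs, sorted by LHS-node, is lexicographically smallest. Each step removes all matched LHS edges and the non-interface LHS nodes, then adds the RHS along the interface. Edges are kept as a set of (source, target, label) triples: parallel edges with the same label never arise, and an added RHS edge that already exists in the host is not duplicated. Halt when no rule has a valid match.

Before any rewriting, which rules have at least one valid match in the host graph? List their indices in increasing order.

R0: 1 valid match — {0↦4, 1↦3, 2↦5, 3↦1}
R1: 12 valid matches — {0↦0, 1↦8, 2↦1, 3↦7}, {0↦0, 1↦8, 2↦1, 3↦9}, {0↦1, 1↦6, 2↦0, 3↦7} (+9 more)
R2: no valid match — LHS pattern not found

Answer: [R0,R1]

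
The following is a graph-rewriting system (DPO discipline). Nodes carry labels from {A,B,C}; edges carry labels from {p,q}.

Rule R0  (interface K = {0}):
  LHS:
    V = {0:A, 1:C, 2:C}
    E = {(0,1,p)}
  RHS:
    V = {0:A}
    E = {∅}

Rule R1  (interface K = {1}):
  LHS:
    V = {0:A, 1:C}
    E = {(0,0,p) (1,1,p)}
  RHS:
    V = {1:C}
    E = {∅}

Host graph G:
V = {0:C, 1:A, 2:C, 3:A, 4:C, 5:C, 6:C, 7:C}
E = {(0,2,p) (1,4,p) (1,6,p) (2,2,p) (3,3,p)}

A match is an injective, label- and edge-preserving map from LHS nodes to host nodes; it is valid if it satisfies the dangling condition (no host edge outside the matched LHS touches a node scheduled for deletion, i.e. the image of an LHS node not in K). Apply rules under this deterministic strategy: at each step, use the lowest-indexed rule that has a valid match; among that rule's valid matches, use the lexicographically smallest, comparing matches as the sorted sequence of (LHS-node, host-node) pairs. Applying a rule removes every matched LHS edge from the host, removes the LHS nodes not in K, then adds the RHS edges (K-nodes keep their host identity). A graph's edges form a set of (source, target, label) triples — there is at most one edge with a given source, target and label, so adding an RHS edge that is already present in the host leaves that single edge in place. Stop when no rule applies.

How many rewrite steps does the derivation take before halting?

Answer: 3

Steps:
[0] host  ⇒  8 nodes, 5 edges  {0-p->2 1-p->4 1-p->6 2-p->2 3-p->3}
[1] R0 @ {0↦1, 1↦4, 2↦5}  ⇒  6 nodes, 4 edges  {0-p->2 1-p->6 2-p->2 3-p->3}
[2] R0 @ {0↦1, 1↦6, 2↦7}  ⇒  4 nodes, 3 edges  {0-p->2 2-p->2 3-p->3}
[3] R1 @ {0↦3, 1↦2}  ⇒  3 nodes, 1 edges  {0-p->2}
normal form: no rule applies after step 3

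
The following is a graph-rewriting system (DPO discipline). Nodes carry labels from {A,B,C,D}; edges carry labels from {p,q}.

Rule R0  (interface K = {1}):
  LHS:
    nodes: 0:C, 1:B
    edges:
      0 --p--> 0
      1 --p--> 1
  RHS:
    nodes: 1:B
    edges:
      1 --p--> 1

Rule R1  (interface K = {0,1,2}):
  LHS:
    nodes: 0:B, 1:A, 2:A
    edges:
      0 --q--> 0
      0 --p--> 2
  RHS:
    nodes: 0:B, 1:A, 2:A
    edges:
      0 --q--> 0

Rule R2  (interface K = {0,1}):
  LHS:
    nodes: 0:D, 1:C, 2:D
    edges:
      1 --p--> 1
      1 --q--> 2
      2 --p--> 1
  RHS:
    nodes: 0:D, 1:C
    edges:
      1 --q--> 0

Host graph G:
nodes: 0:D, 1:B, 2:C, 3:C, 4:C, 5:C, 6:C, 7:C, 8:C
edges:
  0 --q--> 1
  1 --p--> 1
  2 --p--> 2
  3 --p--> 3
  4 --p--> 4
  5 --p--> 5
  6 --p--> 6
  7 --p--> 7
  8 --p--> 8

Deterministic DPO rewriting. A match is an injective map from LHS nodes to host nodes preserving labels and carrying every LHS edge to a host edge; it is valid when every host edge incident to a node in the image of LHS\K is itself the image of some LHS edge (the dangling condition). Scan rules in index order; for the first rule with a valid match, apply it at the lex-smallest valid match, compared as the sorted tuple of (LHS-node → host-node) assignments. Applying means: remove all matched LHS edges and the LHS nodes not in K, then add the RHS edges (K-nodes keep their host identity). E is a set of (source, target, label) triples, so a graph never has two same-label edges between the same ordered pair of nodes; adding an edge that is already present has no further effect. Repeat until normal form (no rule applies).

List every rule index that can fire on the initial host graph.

R0: 7 valid matches — {0↦2, 1↦1}, {0↦3, 1↦1}, {0↦4, 1↦1} (+4 more)
R1: no valid match — LHS pattern not found
R2: no valid match — LHS pattern not found

Answer: [R0]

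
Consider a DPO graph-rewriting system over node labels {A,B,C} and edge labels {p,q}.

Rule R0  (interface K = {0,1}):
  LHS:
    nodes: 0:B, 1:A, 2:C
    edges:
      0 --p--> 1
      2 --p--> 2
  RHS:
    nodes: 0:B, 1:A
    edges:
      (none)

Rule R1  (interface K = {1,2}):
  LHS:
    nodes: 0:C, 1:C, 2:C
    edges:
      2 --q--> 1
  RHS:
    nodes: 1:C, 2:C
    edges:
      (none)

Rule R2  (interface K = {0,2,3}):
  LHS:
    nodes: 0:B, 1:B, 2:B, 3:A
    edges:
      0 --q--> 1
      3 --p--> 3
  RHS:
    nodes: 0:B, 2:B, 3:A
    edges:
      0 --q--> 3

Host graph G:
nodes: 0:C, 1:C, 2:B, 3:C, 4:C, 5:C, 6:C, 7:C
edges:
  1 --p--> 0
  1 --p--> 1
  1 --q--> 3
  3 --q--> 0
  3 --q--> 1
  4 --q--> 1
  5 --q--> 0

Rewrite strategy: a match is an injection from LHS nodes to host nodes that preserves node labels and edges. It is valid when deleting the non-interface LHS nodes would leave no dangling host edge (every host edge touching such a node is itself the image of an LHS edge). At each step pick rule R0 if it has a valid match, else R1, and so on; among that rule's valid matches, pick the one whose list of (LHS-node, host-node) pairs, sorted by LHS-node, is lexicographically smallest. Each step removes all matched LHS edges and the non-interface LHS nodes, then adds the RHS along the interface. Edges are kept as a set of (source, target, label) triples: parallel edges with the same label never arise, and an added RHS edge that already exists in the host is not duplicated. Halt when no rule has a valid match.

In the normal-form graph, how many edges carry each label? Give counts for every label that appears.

Answer: p:2 q:2

Derivation:
start.  V:8 E:7  edges: 1-p->0 1-p->1 1-q->3 3-q->0 3-q->1 4-q->1 5-q->0
1. fire R1 via {0↦6, 1↦0, 2↦3}  →  V:7 E:6  edges: 1-p->0 1-p->1 1-q->3 3-q->1 4-q->1 5-q->0
2. fire R1 via {0↦7, 1↦0, 2↦5}  →  V:6 E:5  edges: 1-p->0 1-p->1 1-q->3 3-q->1 4-q->1
3. fire R1 via {0↦5, 1↦1, 2↦3}  →  V:5 E:4  edges: 1-p->0 1-p->1 1-q->3 4-q->1
final graph: no rule applies after step 3
NF edges: [(1, 0, 'p'), (1, 1, 'p'), (1, 3, 'q'), (4, 1, 'q')]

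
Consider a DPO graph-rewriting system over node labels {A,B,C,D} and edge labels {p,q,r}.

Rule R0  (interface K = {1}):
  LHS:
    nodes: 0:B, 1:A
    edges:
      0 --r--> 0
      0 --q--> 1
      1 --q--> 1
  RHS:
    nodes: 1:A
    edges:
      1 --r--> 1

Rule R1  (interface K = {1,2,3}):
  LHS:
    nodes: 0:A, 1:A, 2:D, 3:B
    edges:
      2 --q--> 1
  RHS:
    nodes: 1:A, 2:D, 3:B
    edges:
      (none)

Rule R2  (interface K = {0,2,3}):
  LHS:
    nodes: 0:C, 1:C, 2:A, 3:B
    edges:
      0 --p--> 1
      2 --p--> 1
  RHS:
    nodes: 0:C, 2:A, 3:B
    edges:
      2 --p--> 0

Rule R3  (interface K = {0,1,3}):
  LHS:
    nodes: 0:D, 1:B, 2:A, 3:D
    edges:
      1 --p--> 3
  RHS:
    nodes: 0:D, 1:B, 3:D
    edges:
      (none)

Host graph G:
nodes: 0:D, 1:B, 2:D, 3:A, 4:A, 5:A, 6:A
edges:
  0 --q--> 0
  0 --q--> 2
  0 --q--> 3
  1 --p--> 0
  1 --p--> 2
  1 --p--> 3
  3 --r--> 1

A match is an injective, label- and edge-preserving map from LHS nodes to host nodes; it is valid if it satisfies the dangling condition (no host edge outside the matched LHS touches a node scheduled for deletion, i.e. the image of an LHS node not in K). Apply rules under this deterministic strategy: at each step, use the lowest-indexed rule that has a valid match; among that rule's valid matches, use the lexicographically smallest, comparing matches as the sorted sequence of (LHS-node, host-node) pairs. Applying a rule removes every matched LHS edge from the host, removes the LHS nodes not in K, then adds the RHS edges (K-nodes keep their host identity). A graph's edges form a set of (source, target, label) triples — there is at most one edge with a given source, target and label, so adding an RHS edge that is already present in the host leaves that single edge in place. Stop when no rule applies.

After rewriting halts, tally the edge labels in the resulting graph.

start.  V:7 E:7  edges: 0-q->0 0-q->2 0-q->3 1-p->0 1-p->2 1-p->3 3-r->1
1. fire R1 via {0↦4, 1↦3, 2↦0, 3↦1}  →  V:6 E:6  edges: 0-q->0 0-q->2 1-p->0 1-p->2 1-p->3 3-r->1
2. fire R3 via {0↦0, 1↦1, 2↦5, 3↦2}  →  V:5 E:5  edges: 0-q->0 0-q->2 1-p->0 1-p->3 3-r->1
3. fire R3 via {0↦2, 1↦1, 2↦6, 3↦0}  →  V:4 E:4  edges: 0-q->0 0-q->2 1-p->3 3-r->1
normal form: no rule applies after step 3
NF edges: [(0, 0, 'q'), (0, 2, 'q'), (1, 3, 'p'), (3, 1, 'r')]

Answer: p:1 q:2 r:1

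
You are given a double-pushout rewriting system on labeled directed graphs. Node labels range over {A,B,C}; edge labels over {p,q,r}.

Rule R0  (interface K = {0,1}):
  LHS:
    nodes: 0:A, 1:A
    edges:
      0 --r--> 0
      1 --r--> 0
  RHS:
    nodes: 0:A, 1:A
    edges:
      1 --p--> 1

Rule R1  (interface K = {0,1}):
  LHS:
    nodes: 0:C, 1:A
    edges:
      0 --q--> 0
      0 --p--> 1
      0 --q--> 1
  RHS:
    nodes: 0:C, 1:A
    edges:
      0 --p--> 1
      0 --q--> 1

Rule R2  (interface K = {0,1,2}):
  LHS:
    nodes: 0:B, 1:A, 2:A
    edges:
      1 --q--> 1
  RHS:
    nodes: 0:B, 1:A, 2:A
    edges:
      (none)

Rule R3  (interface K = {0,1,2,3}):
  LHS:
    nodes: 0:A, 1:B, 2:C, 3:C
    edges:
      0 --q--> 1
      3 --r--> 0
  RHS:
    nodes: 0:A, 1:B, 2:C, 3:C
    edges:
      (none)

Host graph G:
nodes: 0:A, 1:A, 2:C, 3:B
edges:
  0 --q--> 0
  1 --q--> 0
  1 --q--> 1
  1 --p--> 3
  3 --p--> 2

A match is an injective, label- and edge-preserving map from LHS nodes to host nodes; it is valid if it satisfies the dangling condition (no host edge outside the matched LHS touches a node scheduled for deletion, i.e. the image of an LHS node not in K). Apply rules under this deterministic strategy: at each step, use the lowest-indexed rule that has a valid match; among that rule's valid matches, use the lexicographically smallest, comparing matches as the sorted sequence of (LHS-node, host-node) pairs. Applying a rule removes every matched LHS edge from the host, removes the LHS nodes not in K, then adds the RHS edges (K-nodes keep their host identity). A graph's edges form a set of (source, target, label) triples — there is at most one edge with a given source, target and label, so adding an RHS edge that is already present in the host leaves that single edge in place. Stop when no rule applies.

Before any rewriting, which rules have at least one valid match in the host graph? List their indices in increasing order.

R0: no valid match — LHS pattern not found
R1: no valid match — LHS pattern not found
R2: 2 valid matches — {0↦3, 1↦0, 2↦1}, {0↦3, 1↦1, 2↦0}
R3: no valid match — LHS pattern not found

Answer: [R2]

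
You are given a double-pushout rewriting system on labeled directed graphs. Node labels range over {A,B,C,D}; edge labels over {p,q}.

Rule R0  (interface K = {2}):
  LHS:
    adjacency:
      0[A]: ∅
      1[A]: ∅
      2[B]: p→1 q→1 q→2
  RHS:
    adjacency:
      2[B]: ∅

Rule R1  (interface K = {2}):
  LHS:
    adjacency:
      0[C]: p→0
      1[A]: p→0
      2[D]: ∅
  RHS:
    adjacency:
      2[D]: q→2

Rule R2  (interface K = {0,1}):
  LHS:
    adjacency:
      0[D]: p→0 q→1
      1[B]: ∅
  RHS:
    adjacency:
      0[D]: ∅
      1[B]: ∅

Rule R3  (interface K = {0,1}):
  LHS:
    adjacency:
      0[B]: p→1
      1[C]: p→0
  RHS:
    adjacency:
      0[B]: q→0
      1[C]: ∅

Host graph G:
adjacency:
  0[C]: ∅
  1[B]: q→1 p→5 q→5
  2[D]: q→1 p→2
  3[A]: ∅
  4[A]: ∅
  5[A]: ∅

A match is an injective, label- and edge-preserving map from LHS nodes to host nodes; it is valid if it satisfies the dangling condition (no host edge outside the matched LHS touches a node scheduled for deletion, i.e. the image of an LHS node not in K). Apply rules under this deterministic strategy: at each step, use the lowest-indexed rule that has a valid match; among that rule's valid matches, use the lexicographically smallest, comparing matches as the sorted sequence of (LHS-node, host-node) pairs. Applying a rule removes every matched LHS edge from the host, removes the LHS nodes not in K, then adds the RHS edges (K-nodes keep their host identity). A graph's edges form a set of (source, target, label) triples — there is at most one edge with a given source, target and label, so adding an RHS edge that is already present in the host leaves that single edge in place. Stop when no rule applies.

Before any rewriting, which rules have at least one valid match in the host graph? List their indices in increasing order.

Answer: [R0,R2]

Steps:
R0: 2 valid matches — {0↦3, 1↦5, 2↦1}, {0↦4, 1↦5, 2↦1}
R1: no valid match — LHS pattern not found
R2: 1 valid match — {0↦2, 1↦1}
R3: no valid match — LHS pattern not found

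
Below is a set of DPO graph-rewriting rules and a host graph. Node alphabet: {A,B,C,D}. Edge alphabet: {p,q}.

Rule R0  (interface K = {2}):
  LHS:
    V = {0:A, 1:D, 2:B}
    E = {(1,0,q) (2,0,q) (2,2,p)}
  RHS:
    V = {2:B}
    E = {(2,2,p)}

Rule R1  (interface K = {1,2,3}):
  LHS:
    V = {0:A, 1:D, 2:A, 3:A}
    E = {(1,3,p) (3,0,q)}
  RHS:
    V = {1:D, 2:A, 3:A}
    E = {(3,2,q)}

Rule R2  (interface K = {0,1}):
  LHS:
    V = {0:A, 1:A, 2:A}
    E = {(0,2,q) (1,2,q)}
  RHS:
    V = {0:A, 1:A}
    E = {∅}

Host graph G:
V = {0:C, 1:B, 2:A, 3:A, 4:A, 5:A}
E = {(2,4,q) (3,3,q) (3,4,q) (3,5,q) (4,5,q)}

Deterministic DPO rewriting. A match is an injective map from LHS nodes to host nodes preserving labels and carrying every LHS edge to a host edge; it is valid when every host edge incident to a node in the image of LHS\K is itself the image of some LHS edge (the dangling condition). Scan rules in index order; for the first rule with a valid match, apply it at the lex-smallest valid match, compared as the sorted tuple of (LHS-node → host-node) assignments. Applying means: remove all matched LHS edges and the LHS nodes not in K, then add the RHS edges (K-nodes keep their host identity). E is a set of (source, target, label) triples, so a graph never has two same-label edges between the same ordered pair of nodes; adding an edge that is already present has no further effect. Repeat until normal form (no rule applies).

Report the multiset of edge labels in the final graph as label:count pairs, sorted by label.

[0] host  ⇒  6 nodes, 5 edges  {2-q->4 3-q->3 3-q->4 3-q->5 4-q->5}
[1] R2 @ {0↦3, 1↦4, 2↦5}  ⇒  5 nodes, 3 edges  {2-q->4 3-q->3 3-q->4}
[2] R2 @ {0↦2, 1↦3, 2↦4}  ⇒  4 nodes, 1 edges  {3-q->3}
halt: no rule applies after step 2
NF edges: [(3, 3, 'q')]

Answer: q:1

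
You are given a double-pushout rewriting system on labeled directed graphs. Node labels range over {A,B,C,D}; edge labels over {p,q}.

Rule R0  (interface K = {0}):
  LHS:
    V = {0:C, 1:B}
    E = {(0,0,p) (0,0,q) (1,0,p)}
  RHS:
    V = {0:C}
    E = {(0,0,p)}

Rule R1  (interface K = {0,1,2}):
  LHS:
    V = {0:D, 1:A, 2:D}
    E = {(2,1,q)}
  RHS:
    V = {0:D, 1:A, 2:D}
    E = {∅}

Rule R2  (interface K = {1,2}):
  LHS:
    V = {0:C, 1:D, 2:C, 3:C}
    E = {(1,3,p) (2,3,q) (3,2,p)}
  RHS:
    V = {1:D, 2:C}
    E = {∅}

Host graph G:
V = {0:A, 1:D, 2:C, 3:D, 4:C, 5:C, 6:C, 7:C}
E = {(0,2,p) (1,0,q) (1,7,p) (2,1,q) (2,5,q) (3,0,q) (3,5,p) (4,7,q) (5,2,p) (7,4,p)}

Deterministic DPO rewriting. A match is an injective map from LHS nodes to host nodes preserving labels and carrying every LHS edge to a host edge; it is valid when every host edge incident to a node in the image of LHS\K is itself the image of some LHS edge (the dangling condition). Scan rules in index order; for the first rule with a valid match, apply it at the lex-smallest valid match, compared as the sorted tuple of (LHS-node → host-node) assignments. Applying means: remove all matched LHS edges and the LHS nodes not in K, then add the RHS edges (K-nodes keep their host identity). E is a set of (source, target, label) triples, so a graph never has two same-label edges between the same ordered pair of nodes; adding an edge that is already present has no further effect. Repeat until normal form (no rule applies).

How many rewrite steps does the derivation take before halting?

[0] host  ⇒  8 nodes, 10 edges  {0-p->2 1-q->0 1-p->7 2-q->1 2-q->5 3-q->0 3-p->5 4-q->7 5-p->2 7-p->4}
[1] R1 @ {0↦1, 1↦0, 2↦3}  ⇒  8 nodes, 9 edges  {0-p->2 1-q->0 1-p->7 2-q->1 2-q->5 3-p->5 4-q->7 5-p->2 7-p->4}
[2] R1 @ {0↦3, 1↦0, 2↦1}  ⇒  8 nodes, 8 edges  {0-p->2 1-p->7 2-q->1 2-q->5 3-p->5 4-q->7 5-p->2 7-p->4}
[3] R2 @ {0↦6, 1↦1, 2↦4, 3↦7}  ⇒  6 nodes, 5 edges  {0-p->2 2-q->1 2-q->5 3-p->5 5-p->2}
[4] R2 @ {0↦4, 1↦3, 2↦2, 3↦5}  ⇒  4 nodes, 2 edges  {0-p->2 2-q->1}
halt: no rule applies after step 4

Answer: 4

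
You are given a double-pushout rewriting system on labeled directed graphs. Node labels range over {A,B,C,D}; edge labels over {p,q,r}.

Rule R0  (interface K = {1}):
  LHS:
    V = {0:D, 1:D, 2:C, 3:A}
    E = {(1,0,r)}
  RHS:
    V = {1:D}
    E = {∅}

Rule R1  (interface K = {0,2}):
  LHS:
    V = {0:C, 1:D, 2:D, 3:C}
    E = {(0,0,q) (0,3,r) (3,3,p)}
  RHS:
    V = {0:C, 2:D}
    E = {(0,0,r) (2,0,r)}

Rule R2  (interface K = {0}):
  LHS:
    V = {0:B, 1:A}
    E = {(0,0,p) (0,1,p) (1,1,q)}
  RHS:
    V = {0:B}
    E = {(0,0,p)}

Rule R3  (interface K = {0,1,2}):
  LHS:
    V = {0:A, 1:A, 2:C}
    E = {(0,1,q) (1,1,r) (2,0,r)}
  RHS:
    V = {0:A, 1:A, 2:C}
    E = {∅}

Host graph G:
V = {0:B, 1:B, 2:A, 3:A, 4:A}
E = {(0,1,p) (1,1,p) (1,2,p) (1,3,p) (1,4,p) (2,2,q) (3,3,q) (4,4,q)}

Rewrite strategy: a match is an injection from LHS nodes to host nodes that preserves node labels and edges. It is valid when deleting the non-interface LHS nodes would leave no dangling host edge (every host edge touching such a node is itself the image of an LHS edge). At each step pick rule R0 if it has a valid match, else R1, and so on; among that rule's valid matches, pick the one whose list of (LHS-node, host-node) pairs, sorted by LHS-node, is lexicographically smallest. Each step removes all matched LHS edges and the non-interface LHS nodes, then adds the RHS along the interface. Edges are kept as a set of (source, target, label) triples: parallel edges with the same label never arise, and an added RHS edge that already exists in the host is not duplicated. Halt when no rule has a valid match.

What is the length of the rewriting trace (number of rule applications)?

Answer: 3

Steps:
[0] host  ⇒  5 nodes, 8 edges  {0-p->1 1-p->1 1-p->2 1-p->3 1-p->4 2-q->2 3-q->3 4-q->4}
[1] R2 @ {0↦1, 1↦2}  ⇒  4 nodes, 6 edges  {0-p->1 1-p->1 1-p->3 1-p->4 3-q->3 4-q->4}
[2] R2 @ {0↦1, 1↦3}  ⇒  3 nodes, 4 edges  {0-p->1 1-p->1 1-p->4 4-q->4}
[3] R2 @ {0↦1, 1↦4}  ⇒  2 nodes, 2 edges  {0-p->1 1-p->1}
halt: no rule applies after step 3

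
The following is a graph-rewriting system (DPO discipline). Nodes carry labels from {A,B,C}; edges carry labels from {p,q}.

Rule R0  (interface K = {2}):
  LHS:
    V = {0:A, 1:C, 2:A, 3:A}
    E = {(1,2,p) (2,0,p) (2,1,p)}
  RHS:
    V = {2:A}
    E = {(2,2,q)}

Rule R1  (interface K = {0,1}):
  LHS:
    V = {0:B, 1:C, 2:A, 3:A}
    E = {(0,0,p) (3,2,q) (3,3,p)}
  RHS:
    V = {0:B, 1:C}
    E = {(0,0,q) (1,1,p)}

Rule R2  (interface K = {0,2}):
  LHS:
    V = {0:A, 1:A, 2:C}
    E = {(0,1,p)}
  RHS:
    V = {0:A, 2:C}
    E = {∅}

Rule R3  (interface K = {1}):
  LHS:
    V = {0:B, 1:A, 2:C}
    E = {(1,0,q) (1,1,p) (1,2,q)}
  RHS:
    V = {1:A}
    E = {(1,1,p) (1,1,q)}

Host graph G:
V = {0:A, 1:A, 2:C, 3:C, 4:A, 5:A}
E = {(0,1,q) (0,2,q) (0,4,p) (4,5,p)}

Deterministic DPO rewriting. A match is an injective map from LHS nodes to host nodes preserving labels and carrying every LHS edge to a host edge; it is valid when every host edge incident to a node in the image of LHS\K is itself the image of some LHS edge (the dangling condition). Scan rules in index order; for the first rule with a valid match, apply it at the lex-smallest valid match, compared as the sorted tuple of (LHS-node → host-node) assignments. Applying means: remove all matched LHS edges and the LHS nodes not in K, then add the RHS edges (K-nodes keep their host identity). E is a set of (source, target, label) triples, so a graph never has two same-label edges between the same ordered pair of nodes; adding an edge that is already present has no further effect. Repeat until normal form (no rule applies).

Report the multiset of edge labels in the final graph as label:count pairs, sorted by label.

Answer: q:2

Rewrite trace:
[0] host  ⇒  6 nodes, 4 edges  {0-q->1 0-q->2 0-p->4 4-p->5}
[1] R2 @ {0↦4, 1↦5, 2↦2}  ⇒  5 nodes, 3 edges  {0-q->1 0-q->2 0-p->4}
[2] R2 @ {0↦0, 1↦4, 2↦2}  ⇒  4 nodes, 2 edges  {0-q->1 0-q->2}
final graph: no rule applies after step 2
NF edges: [(0, 1, 'q'), (0, 2, 'q')]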